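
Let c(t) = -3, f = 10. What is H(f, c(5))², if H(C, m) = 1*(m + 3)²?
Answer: 0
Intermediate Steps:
H(C, m) = (3 + m)² (H(C, m) = 1*(3 + m)² = (3 + m)²)
H(f, c(5))² = ((3 - 3)²)² = (0²)² = 0² = 0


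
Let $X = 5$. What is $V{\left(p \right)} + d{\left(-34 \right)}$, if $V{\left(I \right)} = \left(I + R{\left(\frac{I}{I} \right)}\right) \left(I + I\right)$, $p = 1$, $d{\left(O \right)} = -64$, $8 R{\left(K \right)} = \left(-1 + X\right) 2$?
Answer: $-60$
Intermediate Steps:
$R{\left(K \right)} = 1$ ($R{\left(K \right)} = \frac{\left(-1 + 5\right) 2}{8} = \frac{4 \cdot 2}{8} = \frac{1}{8} \cdot 8 = 1$)
$V{\left(I \right)} = 2 I \left(1 + I\right)$ ($V{\left(I \right)} = \left(I + 1\right) \left(I + I\right) = \left(1 + I\right) 2 I = 2 I \left(1 + I\right)$)
$V{\left(p \right)} + d{\left(-34 \right)} = 2 \cdot 1 \left(1 + 1\right) - 64 = 2 \cdot 1 \cdot 2 - 64 = 4 - 64 = -60$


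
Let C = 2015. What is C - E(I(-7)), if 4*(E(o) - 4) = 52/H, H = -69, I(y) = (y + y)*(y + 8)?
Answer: 138772/69 ≈ 2011.2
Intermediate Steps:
I(y) = 2*y*(8 + y) (I(y) = (2*y)*(8 + y) = 2*y*(8 + y))
E(o) = 263/69 (E(o) = 4 + (52/(-69))/4 = 4 + (52*(-1/69))/4 = 4 + (¼)*(-52/69) = 4 - 13/69 = 263/69)
C - E(I(-7)) = 2015 - 1*263/69 = 2015 - 263/69 = 138772/69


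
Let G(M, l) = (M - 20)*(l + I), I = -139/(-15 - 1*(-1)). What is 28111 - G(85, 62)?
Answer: 328099/14 ≈ 23436.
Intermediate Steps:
I = 139/14 (I = -139/(-15 + 1) = -139/(-14) = -139*(-1/14) = 139/14 ≈ 9.9286)
G(M, l) = (-20 + M)*(139/14 + l) (G(M, l) = (M - 20)*(l + 139/14) = (-20 + M)*(139/14 + l))
28111 - G(85, 62) = 28111 - (-1390/7 - 20*62 + (139/14)*85 + 85*62) = 28111 - (-1390/7 - 1240 + 11815/14 + 5270) = 28111 - 1*65455/14 = 28111 - 65455/14 = 328099/14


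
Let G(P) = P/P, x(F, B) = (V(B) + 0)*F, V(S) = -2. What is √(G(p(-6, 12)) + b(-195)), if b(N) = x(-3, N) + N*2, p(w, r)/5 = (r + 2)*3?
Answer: I*√383 ≈ 19.57*I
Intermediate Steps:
p(w, r) = 30 + 15*r (p(w, r) = 5*((r + 2)*3) = 5*((2 + r)*3) = 5*(6 + 3*r) = 30 + 15*r)
x(F, B) = -2*F (x(F, B) = (-2 + 0)*F = -2*F)
G(P) = 1
b(N) = 6 + 2*N (b(N) = -2*(-3) + N*2 = 6 + 2*N)
√(G(p(-6, 12)) + b(-195)) = √(1 + (6 + 2*(-195))) = √(1 + (6 - 390)) = √(1 - 384) = √(-383) = I*√383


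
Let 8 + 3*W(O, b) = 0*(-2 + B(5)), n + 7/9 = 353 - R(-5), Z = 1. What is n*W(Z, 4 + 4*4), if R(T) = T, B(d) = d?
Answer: -25720/27 ≈ -952.59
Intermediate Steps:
n = 3215/9 (n = -7/9 + (353 - 1*(-5)) = -7/9 + (353 + 5) = -7/9 + 358 = 3215/9 ≈ 357.22)
W(O, b) = -8/3 (W(O, b) = -8/3 + (0*(-2 + 5))/3 = -8/3 + (0*3)/3 = -8/3 + (⅓)*0 = -8/3 + 0 = -8/3)
n*W(Z, 4 + 4*4) = (3215/9)*(-8/3) = -25720/27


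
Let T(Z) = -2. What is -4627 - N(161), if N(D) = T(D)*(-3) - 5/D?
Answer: -745908/161 ≈ -4633.0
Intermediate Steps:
N(D) = 6 - 5/D (N(D) = -2*(-3) - 5/D = 6 - 5/D)
-4627 - N(161) = -4627 - (6 - 5/161) = -4627 - 1*961/161 = -4627 - 961/161 = -745908/161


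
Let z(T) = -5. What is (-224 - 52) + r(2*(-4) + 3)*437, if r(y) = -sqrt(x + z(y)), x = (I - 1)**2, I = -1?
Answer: -276 - 437*I ≈ -276.0 - 437.0*I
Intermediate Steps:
x = 4 (x = (-1 - 1)**2 = (-2)**2 = 4)
r(y) = -I (r(y) = -sqrt(4 - 5) = -sqrt(-1) = -I)
(-224 - 52) + r(2*(-4) + 3)*437 = (-224 - 52) - I*437 = -276 - 437*I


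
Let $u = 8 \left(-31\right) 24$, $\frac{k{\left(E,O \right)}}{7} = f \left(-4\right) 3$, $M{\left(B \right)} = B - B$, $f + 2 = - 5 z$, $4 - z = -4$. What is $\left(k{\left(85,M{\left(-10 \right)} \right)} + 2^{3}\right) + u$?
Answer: $-2416$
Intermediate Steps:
$z = 8$ ($z = 4 - -4 = 4 + 4 = 8$)
$f = -42$ ($f = -2 - 40 = -42$)
$M{\left(B \right)} = 0$
$k{\left(E,O \right)} = 3528$ ($k{\left(E,O \right)} = 7 \left(-42\right) \left(-4\right) 3 = 7 \cdot 168 \cdot 3 = 7 \cdot 504 = 3528$)
$u = -5952$ ($u = \left(-248\right) 24 = -5952$)
$\left(k{\left(85,M{\left(-10 \right)} \right)} + 2^{3}\right) + u = \left(3528 + 2^{3}\right) - 5952 = \left(3528 + 8\right) - 5952 = 3536 - 5952 = -2416$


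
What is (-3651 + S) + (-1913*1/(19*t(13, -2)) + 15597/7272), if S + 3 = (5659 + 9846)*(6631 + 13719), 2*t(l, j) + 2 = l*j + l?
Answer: 72658662132193/230280 ≈ 3.1552e+8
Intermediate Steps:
t(l, j) = -1 + l/2 + j*l/2 (t(l, j) = -1 + (l*j + l)/2 = -1 + (j*l + l)/2 = -1 + (l + j*l)/2 = -1 + (l/2 + j*l/2) = -1 + l/2 + j*l/2)
S = 315526747 (S = -3 + (5659 + 9846)*(6631 + 13719) = -3 + 15505*20350 = -3 + 315526750 = 315526747)
(-3651 + S) + (-1913*1/(19*t(13, -2)) + 15597/7272) = (-3651 + 315526747) + (-1913*1/(19*(-1 + (½)*13 + (½)*(-2)*13)) + 15597/7272) = 315523096 + (-1913*1/(19*(-1 + 13/2 - 13)) + 15597*(1/7272)) = 315523096 + (-1913/((-15/2*19)) + 1733/808) = 315523096 + (-1913/(-285/2) + 1733/808) = 315523096 + (-1913*(-2/285) + 1733/808) = 315523096 + (3826/285 + 1733/808) = 315523096 + 3585313/230280 = 72658662132193/230280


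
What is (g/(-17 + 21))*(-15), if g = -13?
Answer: 195/4 ≈ 48.750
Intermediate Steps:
(g/(-17 + 21))*(-15) = (-13/(-17 + 21))*(-15) = (-13/4)*(-15) = ((¼)*(-13))*(-15) = -13/4*(-15) = 195/4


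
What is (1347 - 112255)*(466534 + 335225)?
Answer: -88921487172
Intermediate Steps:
(1347 - 112255)*(466534 + 335225) = -110908*801759 = -88921487172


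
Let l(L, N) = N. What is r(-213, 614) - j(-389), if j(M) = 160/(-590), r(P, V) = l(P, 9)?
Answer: 547/59 ≈ 9.2712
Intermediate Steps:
r(P, V) = 9
j(M) = -16/59 (j(M) = 160*(-1/590) = -16/59)
r(-213, 614) - j(-389) = 9 - 1*(-16/59) = 9 + 16/59 = 547/59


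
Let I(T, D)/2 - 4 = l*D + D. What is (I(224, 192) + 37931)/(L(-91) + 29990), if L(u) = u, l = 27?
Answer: 1679/1031 ≈ 1.6285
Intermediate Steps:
I(T, D) = 8 + 56*D (I(T, D) = 8 + 2*(27*D + D) = 8 + 2*(28*D) = 8 + 56*D)
(I(224, 192) + 37931)/(L(-91) + 29990) = ((8 + 56*192) + 37931)/(-91 + 29990) = ((8 + 10752) + 37931)/29899 = (10760 + 37931)*(1/29899) = 48691*(1/29899) = 1679/1031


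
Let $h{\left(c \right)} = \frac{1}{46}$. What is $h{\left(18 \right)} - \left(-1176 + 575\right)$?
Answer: $\frac{27647}{46} \approx 601.02$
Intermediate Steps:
$h{\left(c \right)} = \frac{1}{46}$
$h{\left(18 \right)} - \left(-1176 + 575\right) = \frac{1}{46} - \left(-1176 + 575\right) = \frac{1}{46} - -601 = \frac{1}{46} + 601 = \frac{27647}{46}$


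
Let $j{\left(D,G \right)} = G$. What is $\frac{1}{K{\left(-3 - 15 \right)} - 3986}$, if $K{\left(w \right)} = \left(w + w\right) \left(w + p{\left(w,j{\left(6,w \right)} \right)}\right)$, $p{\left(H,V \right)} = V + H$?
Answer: $- \frac{1}{2042} \approx -0.00048972$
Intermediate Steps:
$p{\left(H,V \right)} = H + V$
$K{\left(w \right)} = 6 w^{2}$ ($K{\left(w \right)} = \left(w + w\right) \left(w + \left(w + w\right)\right) = 2 w \left(w + 2 w\right) = 2 w 3 w = 6 w^{2}$)
$\frac{1}{K{\left(-3 - 15 \right)} - 3986} = \frac{1}{6 \left(-3 - 15\right)^{2} - 3986} = \frac{1}{6 \left(-18\right)^{2} - 3986} = \frac{1}{6 \cdot 324 - 3986} = \frac{1}{1944 - 3986} = \frac{1}{-2042} = - \frac{1}{2042}$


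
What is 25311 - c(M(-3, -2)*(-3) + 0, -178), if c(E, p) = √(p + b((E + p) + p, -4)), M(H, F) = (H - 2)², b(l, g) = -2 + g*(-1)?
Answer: 25311 - 4*I*√11 ≈ 25311.0 - 13.266*I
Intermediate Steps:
b(l, g) = -2 - g
M(H, F) = (-2 + H)²
c(E, p) = √(2 + p) (c(E, p) = √(p + (-2 - 1*(-4))) = √(p + (-2 + 4)) = √(p + 2) = √(2 + p))
25311 - c(M(-3, -2)*(-3) + 0, -178) = 25311 - √(2 - 178) = 25311 - √(-176) = 25311 - 4*I*√11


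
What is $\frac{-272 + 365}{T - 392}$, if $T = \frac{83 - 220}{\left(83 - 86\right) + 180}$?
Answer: $- \frac{16461}{69521} \approx -0.23678$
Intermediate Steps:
$T = - \frac{137}{177}$ ($T = - \frac{137}{-3 + 180} = - \frac{137}{177} \approx -0.77401$)
$\frac{-272 + 365}{T - 392} = \frac{-272 + 365}{- \frac{137}{177} - 392} = \frac{93}{- \frac{69521}{177}} = 93 \left(- \frac{177}{69521}\right) = - \frac{16461}{69521}$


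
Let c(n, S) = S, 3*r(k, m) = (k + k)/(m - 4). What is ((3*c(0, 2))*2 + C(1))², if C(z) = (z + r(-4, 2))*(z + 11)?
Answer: 1600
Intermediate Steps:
r(k, m) = 2*k/(3*(-4 + m)) (r(k, m) = ((k + k)/(m - 4))/3 = ((2*k)/(-4 + m))/3 = (2*k/(-4 + m))/3 = 2*k/(3*(-4 + m)))
C(z) = (11 + z)*(4/3 + z) (C(z) = (z + (⅔)*(-4)/(-4 + 2))*(z + 11) = (z + (⅔)*(-4)/(-2))*(11 + z) = (z + (⅔)*(-4)*(-½))*(11 + z) = (z + 4/3)*(11 + z) = (4/3 + z)*(11 + z) = (11 + z)*(4/3 + z))
((3*c(0, 2))*2 + C(1))² = ((3*2)*2 + (44/3 + 1² + (37/3)*1))² = (6*2 + (44/3 + 1 + 37/3))² = (12 + 28)² = 40² = 1600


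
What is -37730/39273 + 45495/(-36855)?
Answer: -603469/274911 ≈ -2.1951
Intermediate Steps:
-37730/39273 + 45495/(-36855) = -37730*1/39273 + 45495*(-1/36855) = -37730/39273 - 337/273 = -603469/274911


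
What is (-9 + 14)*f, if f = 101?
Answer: 505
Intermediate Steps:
(-9 + 14)*f = (-9 + 14)*101 = 5*101 = 505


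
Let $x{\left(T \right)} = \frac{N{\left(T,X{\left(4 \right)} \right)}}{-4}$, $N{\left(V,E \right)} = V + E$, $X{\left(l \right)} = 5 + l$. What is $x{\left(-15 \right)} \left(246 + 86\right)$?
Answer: $498$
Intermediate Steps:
$N{\left(V,E \right)} = E + V$
$x{\left(T \right)} = - \frac{9}{4} - \frac{T}{4}$ ($x{\left(T \right)} = \frac{\left(5 + 4\right) + T}{-4} = \left(9 + T\right) \left(- \frac{1}{4}\right) = - \frac{9}{4} - \frac{T}{4}$)
$x{\left(-15 \right)} \left(246 + 86\right) = \left(- \frac{9}{4} - - \frac{15}{4}\right) \left(246 + 86\right) = \left(- \frac{9}{4} + \frac{15}{4}\right) 332 = \frac{3}{2} \cdot 332 = 498$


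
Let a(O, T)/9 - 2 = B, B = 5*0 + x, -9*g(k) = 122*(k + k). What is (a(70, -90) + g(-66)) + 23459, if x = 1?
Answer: 75826/3 ≈ 25275.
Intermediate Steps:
g(k) = -244*k/9 (g(k) = -122*(k + k)/9 = -122*2*k/9 = -244*k/9)
B = 1 (B = 5*0 + 1 = 0 + 1 = 1)
a(O, T) = 27 (a(O, T) = 18 + 9*1 = 18 + 9 = 27)
(a(70, -90) + g(-66)) + 23459 = (27 - 244/9*(-66)) + 23459 = (27 + 5368/3) + 23459 = 5449/3 + 23459 = 75826/3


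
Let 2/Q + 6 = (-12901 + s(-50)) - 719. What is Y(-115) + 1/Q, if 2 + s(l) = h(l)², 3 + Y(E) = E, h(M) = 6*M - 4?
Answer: 39276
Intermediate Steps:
h(M) = -4 + 6*M
Y(E) = -3 + E
s(l) = -2 + (-4 + 6*l)²
Q = 1/39394 (Q = 2/(-6 + ((-12901 + (14 - 48*(-50) + 36*(-50)²)) - 719)) = 2/(-6 + ((-12901 + (14 + 2400 + 36*2500)) - 719)) = 2/(-6 + ((-12901 + (14 + 2400 + 90000)) - 719)) = 2/(-6 + ((-12901 + 92414) - 719)) = 2/(-6 + (79513 - 719)) = 2/(-6 + 78794) = 2/78788 = 2*(1/78788) = 1/39394 ≈ 2.5385e-5)
Y(-115) + 1/Q = (-3 - 115) + 1/(1/39394) = -118 + 39394 = 39276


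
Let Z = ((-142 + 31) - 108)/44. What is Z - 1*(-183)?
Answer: 7833/44 ≈ 178.02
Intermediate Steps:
Z = -219/44 (Z = (-111 - 108)*(1/44) = -219*1/44 = -219/44 ≈ -4.9773)
Z - 1*(-183) = -219/44 - 1*(-183) = -219/44 + 183 = 7833/44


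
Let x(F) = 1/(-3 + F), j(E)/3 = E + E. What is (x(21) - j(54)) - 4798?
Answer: -92195/18 ≈ -5121.9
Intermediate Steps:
j(E) = 6*E (j(E) = 3*(E + E) = 3*(2*E) = 6*E)
(x(21) - j(54)) - 4798 = (1/(-3 + 21) - 6*54) - 4798 = (1/18 - 1*324) - 4798 = (1/18 - 324) - 4798 = -5831/18 - 4798 = -92195/18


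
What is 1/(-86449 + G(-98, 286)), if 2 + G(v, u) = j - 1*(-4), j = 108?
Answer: -1/86339 ≈ -1.1582e-5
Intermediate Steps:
G(v, u) = 110 (G(v, u) = -2 + (108 - 1*(-4)) = -2 + (108 + 4) = -2 + 112 = 110)
1/(-86449 + G(-98, 286)) = 1/(-86449 + 110) = 1/(-86339) = -1/86339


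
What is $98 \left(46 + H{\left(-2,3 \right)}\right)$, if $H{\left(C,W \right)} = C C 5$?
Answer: $6468$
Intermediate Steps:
$H{\left(C,W \right)} = 5 C^{2}$ ($H{\left(C,W \right)} = C^{2} \cdot 5 = 5 C^{2}$)
$98 \left(46 + H{\left(-2,3 \right)}\right) = 98 \left(46 + 5 \left(-2\right)^{2}\right) = 98 \left(46 + 5 \cdot 4\right) = 98 \left(46 + 20\right) = 98 \cdot 66 = 6468$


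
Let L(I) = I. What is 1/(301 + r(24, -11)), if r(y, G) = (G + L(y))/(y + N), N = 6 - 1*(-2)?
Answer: 32/9645 ≈ 0.0033178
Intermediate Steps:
N = 8 (N = 6 + 2 = 8)
r(y, G) = (G + y)/(8 + y) (r(y, G) = (G + y)/(y + 8) = (G + y)/(8 + y))
1/(301 + r(24, -11)) = 1/(301 + (-11 + 24)/(8 + 24)) = 1/(301 + 13/32) = 1/(9645/32) = 32/9645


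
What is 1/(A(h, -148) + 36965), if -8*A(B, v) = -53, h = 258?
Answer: 8/295773 ≈ 2.7048e-5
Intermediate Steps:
A(B, v) = 53/8 (A(B, v) = -⅛*(-53) = 53/8)
1/(A(h, -148) + 36965) = 1/(53/8 + 36965) = 1/(295773/8) = 8/295773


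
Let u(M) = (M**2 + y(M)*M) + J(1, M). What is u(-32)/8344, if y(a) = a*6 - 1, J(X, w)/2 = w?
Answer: 892/1043 ≈ 0.85523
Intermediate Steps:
J(X, w) = 2*w
y(a) = -1 + 6*a (y(a) = 6*a - 1 = -1 + 6*a)
u(M) = M**2 + 2*M + M*(-1 + 6*M) (u(M) = (M**2 + (-1 + 6*M)*M) + 2*M = (M**2 + M*(-1 + 6*M)) + 2*M = M**2 + 2*M + M*(-1 + 6*M))
u(-32)/8344 = -32*(1 + 7*(-32))/8344 = -32*(1 - 224)*(1/8344) = -32*(-223)*(1/8344) = 7136*(1/8344) = 892/1043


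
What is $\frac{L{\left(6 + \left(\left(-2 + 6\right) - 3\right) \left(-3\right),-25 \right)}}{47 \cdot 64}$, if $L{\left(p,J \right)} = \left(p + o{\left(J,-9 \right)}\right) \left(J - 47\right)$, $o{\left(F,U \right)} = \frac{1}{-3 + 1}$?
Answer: $- \frac{45}{752} \approx -0.05984$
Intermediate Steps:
$o{\left(F,U \right)} = - \frac{1}{2}$ ($o{\left(F,U \right)} = \frac{1}{-2} = - \frac{1}{2}$)
$L{\left(p,J \right)} = \left(-47 + J\right) \left(- \frac{1}{2} + p\right)$ ($L{\left(p,J \right)} = \left(p - \frac{1}{2}\right) \left(J - 47\right) = \left(- \frac{1}{2} + p\right) \left(-47 + J\right) = \left(-47 + J\right) \left(- \frac{1}{2} + p\right)$)
$\frac{L{\left(6 + \left(\left(-2 + 6\right) - 3\right) \left(-3\right),-25 \right)}}{47 \cdot 64} = \frac{\frac{47}{2} - 47 \left(6 + \left(\left(-2 + 6\right) - 3\right) \left(-3\right)\right) - - \frac{25}{2} - 25 \left(6 + \left(\left(-2 + 6\right) - 3\right) \left(-3\right)\right)}{47 \cdot 64} = \frac{\frac{47}{2} - 47 \left(6 + \left(4 - 3\right) \left(-3\right)\right) + \frac{25}{2} - 25 \left(6 + \left(4 - 3\right) \left(-3\right)\right)}{3008} = \left(\frac{47}{2} - 47 \left(6 + 1 \left(-3\right)\right) + \frac{25}{2} - 25 \left(6 + 1 \left(-3\right)\right)\right) \frac{1}{3008} = \left(\frac{47}{2} - 47 \left(6 - 3\right) + \frac{25}{2} - 25 \left(6 - 3\right)\right) \frac{1}{3008} = \left(\frac{47}{2} - 141 + \frac{25}{2} - 75\right) \frac{1}{3008} = \left(-180\right) \frac{1}{3008} = - \frac{45}{752}$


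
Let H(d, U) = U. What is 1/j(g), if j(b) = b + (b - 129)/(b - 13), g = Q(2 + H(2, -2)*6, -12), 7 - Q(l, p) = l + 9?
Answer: 5/161 ≈ 0.031056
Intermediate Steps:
Q(l, p) = -2 - l (Q(l, p) = 7 - (l + 9) = 7 - (9 + l) = 7 + (-9 - l) = -2 - l)
g = 8 (g = -2 - (2 - 2*6) = -2 - (2 - 12) = -2 - 1*(-10) = -2 + 10 = 8)
j(b) = b + (-129 + b)/(-13 + b)
1/j(g) = 1/((-129 + 8² - 12*8)/(-13 + 8)) = 1/((-129 + 64 - 96)/(-5)) = 1/(-⅕*(-161)) = 1/(161/5) = 5/161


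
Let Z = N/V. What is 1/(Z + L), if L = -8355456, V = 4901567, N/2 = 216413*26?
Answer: -4901567/40954816146076 ≈ -1.1968e-7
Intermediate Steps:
N = 11253476 (N = 2*(216413*26) = 2*5626738 = 11253476)
Z = 11253476/4901567 ≈ 2.2959
1/(Z + L) = 1/(11253476/4901567 - 8355456) = 1/(-40954816146076/4901567) = -4901567/40954816146076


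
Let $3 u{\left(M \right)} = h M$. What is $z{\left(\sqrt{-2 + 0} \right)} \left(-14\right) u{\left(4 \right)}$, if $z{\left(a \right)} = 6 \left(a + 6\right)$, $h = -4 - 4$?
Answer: $5376 + 896 i \sqrt{2} \approx 5376.0 + 1267.1 i$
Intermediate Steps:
$h = -8$
$z{\left(a \right)} = 36 + 6 a$ ($z{\left(a \right)} = 6 \left(6 + a\right) = 36 + 6 a$)
$u{\left(M \right)} = - \frac{8 M}{3}$ ($u{\left(M \right)} = \frac{\left(-8\right) M}{3} = - \frac{8 M}{3}$)
$z{\left(\sqrt{-2 + 0} \right)} \left(-14\right) u{\left(4 \right)} = \left(36 + 6 \sqrt{-2 + 0}\right) \left(-14\right) \left(\left(- \frac{8}{3}\right) 4\right) = \left(36 + 6 \sqrt{-2}\right) \left(-14\right) \left(- \frac{32}{3}\right) = \left(36 + 6 i \sqrt{2}\right) \left(-14\right) \left(- \frac{32}{3}\right) = \left(-504 - 84 i \sqrt{2}\right) \left(- \frac{32}{3}\right) = 5376 + 896 i \sqrt{2}$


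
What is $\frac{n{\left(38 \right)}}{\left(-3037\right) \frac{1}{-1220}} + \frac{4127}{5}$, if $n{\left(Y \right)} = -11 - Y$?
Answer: $\frac{12234799}{15185} \approx 805.72$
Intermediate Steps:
$\frac{n{\left(38 \right)}}{\left(-3037\right) \frac{1}{-1220}} + \frac{4127}{5} = \frac{-11 - 38}{\left(-3037\right) \frac{1}{-1220}} + \frac{4127}{5} = \frac{-11 - 38}{\left(-3037\right) \left(- \frac{1}{1220}\right)} + 4127 \cdot \frac{1}{5} = - \frac{49}{\frac{3037}{1220}} + \frac{4127}{5} = \left(-49\right) \frac{1220}{3037} + \frac{4127}{5} = - \frac{59780}{3037} + \frac{4127}{5} = \frac{12234799}{15185}$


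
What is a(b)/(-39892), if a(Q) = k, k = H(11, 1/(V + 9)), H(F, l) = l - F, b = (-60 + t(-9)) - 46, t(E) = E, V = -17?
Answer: 89/319136 ≈ 0.00027888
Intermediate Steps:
b = -115 (b = (-60 - 9) - 46 = -69 - 46 = -115)
k = -89/8 (k = 1/(-17 + 9) - 1*11 = 1/(-8) - 11 = -1/8 - 11 = -89/8 ≈ -11.125)
a(Q) = -89/8
a(b)/(-39892) = -89/8/(-39892) = -89/8*(-1/39892) = 89/319136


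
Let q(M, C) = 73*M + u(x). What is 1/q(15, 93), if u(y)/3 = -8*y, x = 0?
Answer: 1/1095 ≈ 0.00091324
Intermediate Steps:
u(y) = -24*y (u(y) = 3*(-8*y) = -24*y)
q(M, C) = 73*M (q(M, C) = 73*M - 24*0 = 73*M + 0 = 73*M)
1/q(15, 93) = 1/(73*15) = 1/1095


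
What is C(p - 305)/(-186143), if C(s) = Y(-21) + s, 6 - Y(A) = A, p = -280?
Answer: 558/186143 ≈ 0.0029977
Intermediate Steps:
Y(A) = 6 - A
C(s) = 27 + s (C(s) = (6 - 1*(-21)) + s = (6 + 21) + s = 27 + s)
C(p - 305)/(-186143) = (27 + (-280 - 305))/(-186143) = (27 - 585)*(-1/186143) = -558*(-1/186143) = 558/186143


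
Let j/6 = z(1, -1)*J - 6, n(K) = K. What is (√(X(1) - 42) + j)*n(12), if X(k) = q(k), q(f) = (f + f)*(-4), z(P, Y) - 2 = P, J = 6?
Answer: 864 + 60*I*√2 ≈ 864.0 + 84.853*I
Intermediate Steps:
z(P, Y) = 2 + P
q(f) = -8*f (q(f) = (2*f)*(-4) = -8*f)
X(k) = -8*k
j = 72 (j = 6*((2 + 1)*6 - 6) = 6*(3*6 - 6) = 6*(18 - 6) = 6*12 = 72)
(√(X(1) - 42) + j)*n(12) = (√(-8*1 - 42) + 72)*12 = (√(-8 - 42) + 72)*12 = (√(-50) + 72)*12 = (5*I*√2 + 72)*12 = (72 + 5*I*√2)*12 = 864 + 60*I*√2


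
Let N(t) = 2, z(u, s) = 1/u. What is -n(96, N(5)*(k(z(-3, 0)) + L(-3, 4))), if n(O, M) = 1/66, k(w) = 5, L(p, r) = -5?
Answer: -1/66 ≈ -0.015152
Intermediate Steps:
n(O, M) = 1/66
-n(96, N(5)*(k(z(-3, 0)) + L(-3, 4))) = -1*1/66 = -1/66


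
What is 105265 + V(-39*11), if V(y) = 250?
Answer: 105515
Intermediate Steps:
105265 + V(-39*11) = 105265 + 250 = 105515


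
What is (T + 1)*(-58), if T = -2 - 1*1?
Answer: 116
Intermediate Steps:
T = -3 (T = -2 - 1 = -3)
(T + 1)*(-58) = (-3 + 1)*(-58) = -2*(-58) = 116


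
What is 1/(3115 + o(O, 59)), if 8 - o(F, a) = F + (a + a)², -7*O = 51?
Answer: -7/75556 ≈ -9.2646e-5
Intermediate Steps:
O = -51/7 (O = -⅐*51 = -51/7 ≈ -7.2857)
o(F, a) = 8 - F - 4*a² (o(F, a) = 8 - (F + (a + a)²) = 8 - (F + (2*a)²) = 8 - (F + 4*a²) = 8 + (-F - 4*a²) = 8 - F - 4*a²)
1/(3115 + o(O, 59)) = 1/(3115 + (8 - 1*(-51/7) - 4*59²)) = 1/(3115 + (8 + 51/7 - 4*3481)) = 1/(3115 + (8 + 51/7 - 13924)) = 1/(3115 - 97361/7) = 1/(-75556/7) = -7/75556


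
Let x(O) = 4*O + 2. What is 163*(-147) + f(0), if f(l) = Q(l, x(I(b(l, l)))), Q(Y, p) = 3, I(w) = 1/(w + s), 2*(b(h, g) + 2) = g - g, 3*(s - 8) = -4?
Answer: -23958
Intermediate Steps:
s = 20/3 (s = 8 + (1/3)*(-4) = 8 - 4/3 = 20/3 ≈ 6.6667)
b(h, g) = -2 (b(h, g) = -2 + (g - g)/2 = -2 + (1/2)*0 = -2 + 0 = -2)
I(w) = 1/(20/3 + w) (I(w) = 1/(w + 20/3) = 1/(20/3 + w))
x(O) = 2 + 4*O
f(l) = 3
163*(-147) + f(0) = 163*(-147) + 3 = -23961 + 3 = -23958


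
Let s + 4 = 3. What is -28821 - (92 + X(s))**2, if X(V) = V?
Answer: -37102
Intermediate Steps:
s = -1 (s = -4 + 3 = -1)
-28821 - (92 + X(s))**2 = -28821 - (92 - 1)**2 = -28821 - 1*91**2 = -28821 - 1*8281 = -28821 - 8281 = -37102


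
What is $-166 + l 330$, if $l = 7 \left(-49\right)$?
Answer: $-113356$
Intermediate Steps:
$l = -343$
$-166 + l 330 = -166 - 113190 = -113356$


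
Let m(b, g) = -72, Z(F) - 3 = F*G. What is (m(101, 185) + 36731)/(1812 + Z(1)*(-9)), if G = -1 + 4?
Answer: 36659/1758 ≈ 20.853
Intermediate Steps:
G = 3
Z(F) = 3 + 3*F (Z(F) = 3 + F*3 = 3 + 3*F)
(m(101, 185) + 36731)/(1812 + Z(1)*(-9)) = (-72 + 36731)/(1812 + (3 + 3*1)*(-9)) = 36659/(1812 + (3 + 3)*(-9)) = 36659/(1812 + 6*(-9)) = 36659/(1812 - 54) = 36659/1758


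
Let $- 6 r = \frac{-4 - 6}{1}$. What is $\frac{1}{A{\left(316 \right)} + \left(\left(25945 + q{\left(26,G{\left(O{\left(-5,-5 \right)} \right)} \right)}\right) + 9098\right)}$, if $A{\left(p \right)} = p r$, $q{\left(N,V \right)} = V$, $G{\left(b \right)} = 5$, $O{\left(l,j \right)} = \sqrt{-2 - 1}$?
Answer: $\frac{3}{106724} \approx 2.811 \cdot 10^{-5}$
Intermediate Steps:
$O{\left(l,j \right)} = i \sqrt{3}$ ($O{\left(l,j \right)} = \sqrt{-3} = i \sqrt{3}$)
$r = \frac{5}{3}$ ($r = - \frac{\left(-4 - 6\right) 1^{-1}}{6} = - \frac{\left(-4 - 6\right) 1}{6} = - \frac{\left(-10\right) 1}{6} = \left(- \frac{1}{6}\right) \left(-10\right) = \frac{5}{3} \approx 1.6667$)
$A{\left(p \right)} = \frac{5 p}{3}$ ($A{\left(p \right)} = p \frac{5}{3} = \frac{5 p}{3}$)
$\frac{1}{A{\left(316 \right)} + \left(\left(25945 + q{\left(26,G{\left(O{\left(-5,-5 \right)} \right)} \right)}\right) + 9098\right)} = \frac{1}{\frac{5}{3} \cdot 316 + \left(\left(25945 + 5\right) + 9098\right)} = \frac{1}{\frac{1580}{3} + \left(25950 + 9098\right)} = \frac{1}{\frac{1580}{3} + 35048} = \frac{1}{\frac{106724}{3}} = \frac{3}{106724}$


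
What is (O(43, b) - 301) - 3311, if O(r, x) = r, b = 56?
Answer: -3569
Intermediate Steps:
(O(43, b) - 301) - 3311 = (43 - 301) - 3311 = -258 - 3311 = -3569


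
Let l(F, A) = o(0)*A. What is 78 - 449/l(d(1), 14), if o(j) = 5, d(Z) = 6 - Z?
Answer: 5011/70 ≈ 71.586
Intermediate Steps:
l(F, A) = 5*A
78 - 449/l(d(1), 14) = 78 - 449/(5*14) = 78 - 449/70 = 5011/70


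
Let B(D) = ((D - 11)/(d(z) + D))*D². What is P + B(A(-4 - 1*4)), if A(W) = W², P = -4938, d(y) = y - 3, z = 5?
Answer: -54410/33 ≈ -1648.8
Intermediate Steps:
d(y) = -3 + y
B(D) = D²*(-11 + D)/(2 + D) (B(D) = ((D - 11)/((-3 + 5) + D))*D² = ((-11 + D)/(2 + D))*D² = D²*(-11 + D)/(2 + D))
P + B(A(-4 - 1*4)) = -4938 + ((-4 - 1*4)²)²*(-11 + (-4 - 1*4)²)/(2 + (-4 - 1*4)²) = -4938 + ((-4 - 4)²)²*(-11 + (-4 - 4)²)/(2 + (-4 - 4)²) = -4938 + ((-8)²)²*(-11 + (-8)²)/(2 + (-8)²) = -4938 + 64²*(-11 + 64)/(2 + 64) = -4938 + 4096*53/66 = -4938 + 4096*(1/66)*53 = -4938 + 108544/33 = -54410/33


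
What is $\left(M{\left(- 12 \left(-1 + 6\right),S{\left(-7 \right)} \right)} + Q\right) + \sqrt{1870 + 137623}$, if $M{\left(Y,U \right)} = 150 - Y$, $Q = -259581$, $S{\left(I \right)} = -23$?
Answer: $-259371 + \sqrt{139493} \approx -2.59 \cdot 10^{5}$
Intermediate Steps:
$\left(M{\left(- 12 \left(-1 + 6\right),S{\left(-7 \right)} \right)} + Q\right) + \sqrt{1870 + 137623} = \left(\left(150 - - 12 \left(-1 + 6\right)\right) - 259581\right) + \sqrt{1870 + 137623} = \left(\left(150 - \left(-12\right) 5\right) - 259581\right) + \sqrt{139493} = \left(\left(150 - -60\right) - 259581\right) + \sqrt{139493} = \left(\left(150 + 60\right) - 259581\right) + \sqrt{139493} = \left(210 - 259581\right) + \sqrt{139493} = -259371 + \sqrt{139493}$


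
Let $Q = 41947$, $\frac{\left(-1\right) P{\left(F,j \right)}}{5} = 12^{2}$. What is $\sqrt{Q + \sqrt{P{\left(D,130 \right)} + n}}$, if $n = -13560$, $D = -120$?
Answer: $\sqrt{41947 + 2 i \sqrt{3570}} \approx 204.81 + 0.2917 i$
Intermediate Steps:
$P{\left(F,j \right)} = -720$ ($P{\left(F,j \right)} = - 5 \cdot 12^{2} = \left(-5\right) 144 = -720$)
$\sqrt{Q + \sqrt{P{\left(D,130 \right)} + n}} = \sqrt{41947 + \sqrt{-720 - 13560}} = \sqrt{41947 + \sqrt{-14280}} = \sqrt{41947 + 2 i \sqrt{3570}}$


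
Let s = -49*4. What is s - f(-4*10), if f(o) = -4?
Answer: -192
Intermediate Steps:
s = -196
s - f(-4*10) = -196 - 1*(-4) = -196 + 4 = -192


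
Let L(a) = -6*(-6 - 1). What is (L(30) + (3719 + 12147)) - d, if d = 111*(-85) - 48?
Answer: 25391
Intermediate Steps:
L(a) = 42 (L(a) = -6*(-7) = 42)
d = -9483 (d = -9435 - 48 = -9483)
(L(30) + (3719 + 12147)) - d = (42 + (3719 + 12147)) - 1*(-9483) = (42 + 15866) + 9483 = 15908 + 9483 = 25391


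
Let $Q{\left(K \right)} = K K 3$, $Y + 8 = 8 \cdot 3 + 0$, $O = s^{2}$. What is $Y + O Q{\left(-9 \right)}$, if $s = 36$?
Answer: $314944$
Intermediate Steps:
$O = 1296$ ($O = 36^{2} = 1296$)
$Y = 16$ ($Y = -8 + \left(8 \cdot 3 + 0\right) = -8 + \left(24 + 0\right) = -8 + 24 = 16$)
$Q{\left(K \right)} = 3 K^{2}$ ($Q{\left(K \right)} = K^{2} \cdot 3 = 3 K^{2}$)
$Y + O Q{\left(-9 \right)} = 16 + 1296 \cdot 3 \left(-9\right)^{2} = 16 + 1296 \cdot 3 \cdot 81 = 16 + 1296 \cdot 243 = 16 + 314928 = 314944$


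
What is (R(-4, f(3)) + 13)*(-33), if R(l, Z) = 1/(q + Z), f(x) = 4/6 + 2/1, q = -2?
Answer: -957/2 ≈ -478.50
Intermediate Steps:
f(x) = 8/3 (f(x) = 4*(1/6) + 2*1 = 2/3 + 2 = 8/3)
R(l, Z) = 1/(-2 + Z)
(R(-4, f(3)) + 13)*(-33) = (1/(-2 + 8/3) + 13)*(-33) = (1/(2/3) + 13)*(-33) = (3/2 + 13)*(-33) = (29/2)*(-33) = -957/2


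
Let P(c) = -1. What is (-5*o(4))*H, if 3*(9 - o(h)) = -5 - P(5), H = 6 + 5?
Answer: -1705/3 ≈ -568.33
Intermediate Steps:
H = 11
o(h) = 31/3 (o(h) = 9 - (-5 - 1*(-1))/3 = 9 - (-5 + 1)/3 = 9 - ⅓*(-4) = 9 + 4/3 = 31/3)
(-5*o(4))*H = -5*31/3*11 = -155/3*11 = -1705/3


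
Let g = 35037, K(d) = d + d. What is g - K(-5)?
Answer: 35047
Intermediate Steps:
K(d) = 2*d
g - K(-5) = 35037 - 2*(-5) = 35037 - 1*(-10) = 35037 + 10 = 35047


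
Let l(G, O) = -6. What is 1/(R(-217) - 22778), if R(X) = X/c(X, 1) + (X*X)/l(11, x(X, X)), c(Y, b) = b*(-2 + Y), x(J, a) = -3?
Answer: -438/13413827 ≈ -3.2653e-5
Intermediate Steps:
R(X) = -X²/6 + X/(-2 + X) (R(X) = X/((1*(-2 + X))) + (X*X)/(-6) = X/(-2 + X) + X²*(-⅙) = X/(-2 + X) - X²/6 = -X²/6 + X/(-2 + X))
1/(R(-217) - 22778) = 1/((⅙)*(-217)*(6 - 217*(2 - 1*(-217)))/(-2 - 217) - 22778) = 1/((⅙)*(-217)*(6 - 217*(2 + 217))/(-219) - 22778) = 1/((⅙)*(-217)*(-1/219)*(6 - 217*219) - 22778) = 1/((⅙)*(-217)*(-1/219)*(6 - 47523) - 22778) = 1/((⅙)*(-217)*(-1/219)*(-47517) - 22778) = 1/(-3437063/438 - 22778) = 1/(-13413827/438) = -438/13413827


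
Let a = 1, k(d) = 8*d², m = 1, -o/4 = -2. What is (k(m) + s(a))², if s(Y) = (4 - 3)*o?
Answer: 256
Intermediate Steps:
o = 8 (o = -4*(-2) = 8)
s(Y) = 8 (s(Y) = (4 - 3)*8 = 1*8 = 8)
(k(m) + s(a))² = (8*1² + 8)² = (8*1 + 8)² = (8 + 8)² = 16² = 256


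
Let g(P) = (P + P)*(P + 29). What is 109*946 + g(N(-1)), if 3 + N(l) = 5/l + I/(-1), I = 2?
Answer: 102734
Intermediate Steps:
N(l) = -5 + 5/l (N(l) = -3 + (5/l + 2/(-1)) = -3 + (5/l + 2*(-1)) = -3 + (5/l - 2) = -3 + (-2 + 5/l) = -5 + 5/l)
g(P) = 2*P*(29 + P) (g(P) = (2*P)*(29 + P) = 2*P*(29 + P))
109*946 + g(N(-1)) = 109*946 + 2*(-5 + 5/(-1))*(29 + (-5 + 5/(-1))) = 103114 + 2*(-5 + 5*(-1))*(29 + (-5 + 5*(-1))) = 103114 + 2*(-5 - 5)*(29 + (-5 - 5)) = 103114 + 2*(-10)*(29 - 10) = 103114 + 2*(-10)*19 = 103114 - 380 = 102734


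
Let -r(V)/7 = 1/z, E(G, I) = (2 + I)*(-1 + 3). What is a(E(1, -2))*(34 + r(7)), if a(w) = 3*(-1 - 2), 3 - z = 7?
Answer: -1287/4 ≈ -321.75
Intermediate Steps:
z = -4 (z = 3 - 1*7 = 3 - 7 = -4)
E(G, I) = 4 + 2*I (E(G, I) = (2 + I)*2 = 4 + 2*I)
a(w) = -9 (a(w) = 3*(-3) = -9)
r(V) = 7/4 (r(V) = -7/(-4) = -7*(-¼) = 7/4)
a(E(1, -2))*(34 + r(7)) = -9*(34 + 7/4) = -9*143/4 = -1287/4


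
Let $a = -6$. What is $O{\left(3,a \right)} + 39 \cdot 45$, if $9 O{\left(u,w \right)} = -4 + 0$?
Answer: $\frac{15791}{9} \approx 1754.6$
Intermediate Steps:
$O{\left(u,w \right)} = - \frac{4}{9}$ ($O{\left(u,w \right)} = \frac{-4 + 0}{9} = \frac{1}{9} \left(-4\right) = - \frac{4}{9}$)
$O{\left(3,a \right)} + 39 \cdot 45 = - \frac{4}{9} + 39 \cdot 45 = - \frac{4}{9} + 1755 = \frac{15791}{9}$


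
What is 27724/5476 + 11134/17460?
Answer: 68128853/11951370 ≈ 5.7005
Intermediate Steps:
27724/5476 + 11134/17460 = 27724*(1/5476) + 11134*(1/17460) = 6931/1369 + 5567/8730 = 68128853/11951370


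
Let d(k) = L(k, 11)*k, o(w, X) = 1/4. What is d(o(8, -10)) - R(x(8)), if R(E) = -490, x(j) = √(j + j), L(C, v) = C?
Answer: 7841/16 ≈ 490.06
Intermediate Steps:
o(w, X) = ¼
x(j) = √2*√j (x(j) = √(2*j) = √2*√j)
d(k) = k² (d(k) = k*k = k²)
d(o(8, -10)) - R(x(8)) = (¼)² - 1*(-490) = 1/16 + 490 = 7841/16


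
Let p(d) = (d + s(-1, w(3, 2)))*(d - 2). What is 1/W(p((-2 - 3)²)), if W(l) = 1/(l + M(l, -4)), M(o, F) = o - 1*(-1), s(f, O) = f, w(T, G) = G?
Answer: 1105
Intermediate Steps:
M(o, F) = 1 + o (M(o, F) = o + 1 = 1 + o)
p(d) = (-1 + d)*(-2 + d) (p(d) = (d - 1)*(d - 2) = (-1 + d)*(-2 + d))
W(l) = 1/(1 + 2*l) (W(l) = 1/(l + (1 + l)) = 1/(1 + 2*l))
1/W(p((-2 - 3)²)) = 1/(1/(1 + 2*(2 + ((-2 - 3)²)² - 3*(-2 - 3)²))) = 1/(1/(1 + 2*(2 + ((-5)²)² - 3*(-5)²))) = 1/(1/(1 + 2*(2 + 25² - 3*25))) = 1/(1/(1 + 2*(2 + 625 - 75))) = 1/(1/(1 + 2*552)) = 1/(1/(1 + 1104)) = 1/(1/1105) = 1105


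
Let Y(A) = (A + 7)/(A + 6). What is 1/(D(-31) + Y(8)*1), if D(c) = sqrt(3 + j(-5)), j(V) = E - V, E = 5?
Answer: -210/2323 + 196*sqrt(13)/2323 ≈ 0.21381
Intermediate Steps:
Y(A) = (7 + A)/(6 + A)
j(V) = 5 - V
D(c) = sqrt(13) (D(c) = sqrt(3 + (5 - 1*(-5))) = sqrt(3 + (5 + 5)) = sqrt(3 + 10) = sqrt(13))
1/(D(-31) + Y(8)*1) = 1/(sqrt(13) + ((7 + 8)/(6 + 8))*1) = 1/(sqrt(13) + (15/14)*1) = 1/(sqrt(13) + 15/14) = 1/(15/14 + sqrt(13))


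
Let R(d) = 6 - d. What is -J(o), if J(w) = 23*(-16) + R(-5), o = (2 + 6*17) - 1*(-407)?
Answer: 357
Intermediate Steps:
o = 511 (o = (2 + 102) + 407 = 104 + 407 = 511)
J(w) = -357 (J(w) = 23*(-16) + (6 - 1*(-5)) = -368 + (6 + 5) = -368 + 11 = -357)
-J(o) = -1*(-357) = 357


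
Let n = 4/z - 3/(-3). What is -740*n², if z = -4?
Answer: 0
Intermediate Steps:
n = 0 (n = 4/(-4) - 3/(-3) = 4*(-¼) - 3*(-⅓) = -1 + 1 = 0)
-740*n² = -740*0² = -740*0 = 0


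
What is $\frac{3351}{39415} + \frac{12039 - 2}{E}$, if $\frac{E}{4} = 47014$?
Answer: $\frac{1104614011}{7412227240} \approx 0.14903$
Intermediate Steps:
$E = 188056$ ($E = 4 \cdot 47014 = 188056$)
$\frac{3351}{39415} + \frac{12039 - 2}{E} = \frac{3351}{39415} + \frac{12039 - 2}{188056} = 3351 \cdot \frac{1}{39415} + 12037 \cdot \frac{1}{188056} = \frac{3351}{39415} + \frac{12037}{188056} = \frac{1104614011}{7412227240}$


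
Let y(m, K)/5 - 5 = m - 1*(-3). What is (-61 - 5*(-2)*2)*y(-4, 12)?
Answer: -820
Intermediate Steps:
y(m, K) = 40 + 5*m (y(m, K) = 25 + 5*(m - 1*(-3)) = 25 + 5*(m + 3) = 25 + 5*(3 + m) = 25 + (15 + 5*m) = 40 + 5*m)
(-61 - 5*(-2)*2)*y(-4, 12) = (-61 - 5*(-2)*2)*(40 + 5*(-4)) = (-61 + 10*2)*(40 - 20) = (-61 + 20)*20 = -41*20 = -820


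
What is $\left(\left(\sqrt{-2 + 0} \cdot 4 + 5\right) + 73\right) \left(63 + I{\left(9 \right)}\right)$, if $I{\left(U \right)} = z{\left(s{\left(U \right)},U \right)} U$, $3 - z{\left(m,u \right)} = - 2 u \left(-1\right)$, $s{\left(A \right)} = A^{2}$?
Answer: $-5616 - 288 i \sqrt{2} \approx -5616.0 - 407.29 i$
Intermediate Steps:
$z{\left(m,u \right)} = 3 - 2 u$ ($z{\left(m,u \right)} = 3 - - 2 u \left(-1\right) = 3 - 2 u$)
$I{\left(U \right)} = U \left(3 - 2 U\right)$ ($I{\left(U \right)} = \left(3 - 2 U\right) U = U \left(3 - 2 U\right)$)
$\left(\left(\sqrt{-2 + 0} \cdot 4 + 5\right) + 73\right) \left(63 + I{\left(9 \right)}\right) = \left(\left(\sqrt{-2 + 0} \cdot 4 + 5\right) + 73\right) \left(63 + 9 \left(3 - 18\right)\right) = \left(\left(\sqrt{-2} \cdot 4 + 5\right) + 73\right) \left(63 + 9 \left(3 - 18\right)\right) = \left(\left(i \sqrt{2} \cdot 4 + 5\right) + 73\right) \left(63 + 9 \left(-15\right)\right) = \left(\left(4 i \sqrt{2} + 5\right) + 73\right) \left(63 - 135\right) = \left(\left(5 + 4 i \sqrt{2}\right) + 73\right) \left(-72\right) = \left(78 + 4 i \sqrt{2}\right) \left(-72\right) = -5616 - 288 i \sqrt{2}$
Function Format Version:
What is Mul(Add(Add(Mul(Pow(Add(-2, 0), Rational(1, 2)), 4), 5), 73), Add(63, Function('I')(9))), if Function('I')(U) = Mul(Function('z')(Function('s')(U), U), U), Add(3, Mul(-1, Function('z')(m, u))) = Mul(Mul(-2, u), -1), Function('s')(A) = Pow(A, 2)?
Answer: Add(-5616, Mul(-288, I, Pow(2, Rational(1, 2)))) ≈ Add(-5616.0, Mul(-407.29, I))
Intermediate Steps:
Function('z')(m, u) = Add(3, Mul(-2, u)) (Function('z')(m, u) = Add(3, Mul(-1, Mul(Mul(-2, u), -1))) = Add(3, Mul(-1, Mul(2, u))) = Add(3, Mul(-2, u)))
Function('I')(U) = Mul(U, Add(3, Mul(-2, U))) (Function('I')(U) = Mul(Add(3, Mul(-2, U)), U) = Mul(U, Add(3, Mul(-2, U))))
Mul(Add(Add(Mul(Pow(Add(-2, 0), Rational(1, 2)), 4), 5), 73), Add(63, Function('I')(9))) = Mul(Add(Add(Mul(Pow(Add(-2, 0), Rational(1, 2)), 4), 5), 73), Add(63, Mul(9, Add(3, Mul(-2, 9))))) = Mul(Add(Add(Mul(Pow(-2, Rational(1, 2)), 4), 5), 73), Add(63, Mul(9, Add(3, -18)))) = Mul(Add(Add(Mul(Mul(I, Pow(2, Rational(1, 2))), 4), 5), 73), Add(63, Mul(9, -15))) = Mul(Add(Add(Mul(4, I, Pow(2, Rational(1, 2))), 5), 73), Add(63, -135)) = Mul(Add(Add(5, Mul(4, I, Pow(2, Rational(1, 2)))), 73), -72) = Mul(Add(78, Mul(4, I, Pow(2, Rational(1, 2)))), -72) = Add(-5616, Mul(-288, I, Pow(2, Rational(1, 2))))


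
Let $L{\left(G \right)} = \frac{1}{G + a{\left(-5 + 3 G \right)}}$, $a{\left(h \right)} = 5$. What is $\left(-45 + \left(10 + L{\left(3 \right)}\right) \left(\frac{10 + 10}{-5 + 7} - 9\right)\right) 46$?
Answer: $- \frac{6417}{4} \approx -1604.3$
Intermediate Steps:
$L{\left(G \right)} = \frac{1}{5 + G}$ ($L{\left(G \right)} = \frac{1}{G + 5} = \frac{1}{5 + G}$)
$\left(-45 + \left(10 + L{\left(3 \right)}\right) \left(\frac{10 + 10}{-5 + 7} - 9\right)\right) 46 = \left(-45 + \left(10 + \frac{1}{5 + 3}\right) \left(\frac{10 + 10}{-5 + 7} - 9\right)\right) 46 = \left(-45 + \left(10 + \frac{1}{8}\right) \left(\frac{20}{2} - 9\right)\right) 46 = \left(-45 + \left(10 + \frac{1}{8}\right) \left(20 \cdot \frac{1}{2} - 9\right)\right) 46 = \left(-45 + \frac{81 \left(10 - 9\right)}{8}\right) 46 = \left(-45 + \frac{81}{8} \cdot 1\right) 46 = \left(-45 + \frac{81}{8}\right) 46 = \left(- \frac{279}{8}\right) 46 = - \frac{6417}{4}$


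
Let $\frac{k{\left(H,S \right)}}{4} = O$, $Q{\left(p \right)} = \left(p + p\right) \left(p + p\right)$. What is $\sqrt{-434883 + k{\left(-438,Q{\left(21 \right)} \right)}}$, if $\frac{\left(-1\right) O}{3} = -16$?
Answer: $3 i \sqrt{48299} \approx 659.31 i$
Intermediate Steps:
$O = 48$ ($O = \left(-3\right) \left(-16\right) = 48$)
$Q{\left(p \right)} = 4 p^{2}$ ($Q{\left(p \right)} = 2 p 2 p = 4 p^{2}$)
$k{\left(H,S \right)} = 192$ ($k{\left(H,S \right)} = 4 \cdot 48 = 192$)
$\sqrt{-434883 + k{\left(-438,Q{\left(21 \right)} \right)}} = \sqrt{-434883 + 192} = \sqrt{-434691} = 3 i \sqrt{48299}$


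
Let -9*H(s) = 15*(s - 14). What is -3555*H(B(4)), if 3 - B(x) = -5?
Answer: -35550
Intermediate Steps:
B(x) = 8 (B(x) = 3 - 1*(-5) = 3 + 5 = 8)
H(s) = 70/3 - 5*s/3 (H(s) = -5*(s - 14)/3 = -5*(-14 + s)/3 = -(-210 + 15*s)/9 = 70/3 - 5*s/3)
-3555*H(B(4)) = -3555*(70/3 - 5/3*8) = -3555*(70/3 - 40/3) = -3555*10 = -35550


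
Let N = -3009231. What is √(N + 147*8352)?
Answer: 3*I*√197943 ≈ 1334.7*I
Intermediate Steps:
√(N + 147*8352) = √(-3009231 + 147*8352) = √(-3009231 + 1227744) = √(-1781487) = 3*I*√197943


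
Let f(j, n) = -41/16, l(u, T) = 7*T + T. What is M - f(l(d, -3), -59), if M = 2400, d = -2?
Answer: 38441/16 ≈ 2402.6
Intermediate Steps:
l(u, T) = 8*T
f(j, n) = -41/16 (f(j, n) = -41*1/16 = -41/16)
M - f(l(d, -3), -59) = 2400 - 1*(-41/16) = 2400 + 41/16 = 38441/16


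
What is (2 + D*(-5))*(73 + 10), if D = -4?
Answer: 1826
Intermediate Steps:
(2 + D*(-5))*(73 + 10) = (2 - 4*(-5))*(73 + 10) = (2 + 20)*83 = 22*83 = 1826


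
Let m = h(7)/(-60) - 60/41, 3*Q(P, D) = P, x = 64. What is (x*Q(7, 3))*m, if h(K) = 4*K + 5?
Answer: -184912/615 ≈ -300.67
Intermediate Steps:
h(K) = 5 + 4*K
Q(P, D) = P/3
m = -1651/820 (m = (5 + 4*7)/(-60) - 60/41 = (5 + 28)*(-1/60) - 60*1/41 = 33*(-1/60) - 60/41 = -11/20 - 60/41 = -1651/820 ≈ -2.0134)
(x*Q(7, 3))*m = (64*((1/3)*7))*(-1651/820) = (64*(7/3))*(-1651/820) = (448/3)*(-1651/820) = -184912/615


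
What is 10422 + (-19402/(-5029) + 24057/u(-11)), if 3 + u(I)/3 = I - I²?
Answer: 260664587/25145 ≈ 10366.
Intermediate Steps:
u(I) = -9 - 3*I² + 3*I (u(I) = -9 + 3*(I - I²) = -9 + (-3*I² + 3*I) = -9 - 3*I² + 3*I)
10422 + (-19402/(-5029) + 24057/u(-11)) = 10422 + (-19402/(-5029) + 24057/(-9 - 3*(-11)² + 3*(-11))) = 10422 + (-19402*(-1/5029) + 24057/(-9 - 3*121 - 33)) = 10422 + (19402/5029 + 24057/(-9 - 363 - 33)) = 10422 + (19402/5029 + 24057/(-405)) = 10422 + (19402/5029 + 24057*(-1/405)) = 10422 + (19402/5029 - 297/5) = 10422 - 1396603/25145 = 260664587/25145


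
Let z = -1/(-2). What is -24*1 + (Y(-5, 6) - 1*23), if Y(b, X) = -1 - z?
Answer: -97/2 ≈ -48.500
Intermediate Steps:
z = ½ (z = -1*(-½) = ½ ≈ 0.50000)
Y(b, X) = -3/2 (Y(b, X) = -1 - 1*½ = -1 - ½ = -3/2)
-24*1 + (Y(-5, 6) - 1*23) = -24*1 + (-3/2 - 1*23) = -24 + (-3/2 - 23) = -24 - 49/2 = -97/2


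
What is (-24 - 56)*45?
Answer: -3600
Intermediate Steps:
(-24 - 56)*45 = -80*45 = -3600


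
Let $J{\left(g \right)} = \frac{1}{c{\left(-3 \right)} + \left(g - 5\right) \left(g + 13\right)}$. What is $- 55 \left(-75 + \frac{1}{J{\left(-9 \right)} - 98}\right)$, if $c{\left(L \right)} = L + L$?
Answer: $\frac{25071035}{6077} \approx 4125.6$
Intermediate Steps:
$c{\left(L \right)} = 2 L$
$J{\left(g \right)} = \frac{1}{-6 + \left(-5 + g\right) \left(13 + g\right)}$ ($J{\left(g \right)} = \frac{1}{2 \left(-3\right) + \left(g - 5\right) \left(g + 13\right)} = \frac{1}{-6 + \left(-5 + g\right) \left(13 + g\right)}$)
$- 55 \left(-75 + \frac{1}{J{\left(-9 \right)} - 98}\right) = - 55 \left(-75 + \frac{1}{\frac{1}{-71 + \left(-9\right)^{2} + 8 \left(-9\right)} - 98}\right) = - 55 \left(-75 + \frac{1}{\frac{1}{-71 + 81 - 72} - 98}\right) = - 55 \left(-75 + \frac{1}{\frac{1}{-62} - 98}\right) = - 55 \left(-75 + \frac{1}{- \frac{1}{62} - 98}\right) = - 55 \left(-75 + \frac{1}{- \frac{6077}{62}}\right) = - 55 \left(-75 - \frac{62}{6077}\right) = \left(-55\right) \left(- \frac{455837}{6077}\right) = \frac{25071035}{6077}$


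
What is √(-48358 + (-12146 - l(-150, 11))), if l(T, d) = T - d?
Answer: I*√60343 ≈ 245.65*I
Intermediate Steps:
√(-48358 + (-12146 - l(-150, 11))) = √(-48358 + (-12146 - (-150 - 1*11))) = √(-48358 + (-12146 - (-150 - 11))) = √(-48358 + (-12146 - 1*(-161))) = √(-48358 + (-12146 + 161)) = √(-48358 - 11985) = √(-60343) = I*√60343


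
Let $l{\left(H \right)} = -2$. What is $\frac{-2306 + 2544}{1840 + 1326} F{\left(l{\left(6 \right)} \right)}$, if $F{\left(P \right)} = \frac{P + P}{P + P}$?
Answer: $\frac{119}{1583} \approx 0.075174$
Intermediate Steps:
$F{\left(P \right)} = 1$ ($F{\left(P \right)} = \frac{2 P}{2 P} = 2 P \frac{1}{2 P} = 1$)
$\frac{-2306 + 2544}{1840 + 1326} F{\left(l{\left(6 \right)} \right)} = \frac{-2306 + 2544}{1840 + 1326} \cdot 1 = \frac{238}{3166} \cdot 1 = 238 \cdot \frac{1}{3166} \cdot 1 = \frac{119}{1583} \cdot 1 = \frac{119}{1583}$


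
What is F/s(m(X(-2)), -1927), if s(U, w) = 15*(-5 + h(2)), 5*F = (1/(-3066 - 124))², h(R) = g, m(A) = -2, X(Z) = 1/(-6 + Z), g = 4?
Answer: -1/763207500 ≈ -1.3103e-9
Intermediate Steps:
h(R) = 4
F = 1/50880500 (F = (1/(-3066 - 124))²/5 = (1/(-3190))²/5 = (-1/3190)²/5 = (⅕)*(1/10176100) = 1/50880500 ≈ 1.9654e-8)
s(U, w) = -15 (s(U, w) = 15*(-5 + 4) = 15*(-1) = -15)
F/s(m(X(-2)), -1927) = (1/50880500)/(-15) = (1/50880500)*(-1/15) = -1/763207500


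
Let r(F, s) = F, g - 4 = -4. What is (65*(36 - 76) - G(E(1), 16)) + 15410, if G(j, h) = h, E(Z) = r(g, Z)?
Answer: 12794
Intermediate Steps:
g = 0 (g = 4 - 4 = 0)
E(Z) = 0
(65*(36 - 76) - G(E(1), 16)) + 15410 = (65*(36 - 76) - 1*16) + 15410 = (65*(-40) - 16) + 15410 = (-2600 - 16) + 15410 = -2616 + 15410 = 12794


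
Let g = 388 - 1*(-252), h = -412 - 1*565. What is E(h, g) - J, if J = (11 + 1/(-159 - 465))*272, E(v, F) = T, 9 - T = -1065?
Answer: -74785/39 ≈ -1917.6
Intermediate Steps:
h = -977 (h = -412 - 565 = -977)
g = 640 (g = 388 + 252 = 640)
T = 1074 (T = 9 - 1*(-1065) = 9 + 1065 = 1074)
E(v, F) = 1074
J = 116671/39 (J = (11 + 1/(-624))*272 = (11 - 1/624)*272 = (6863/624)*272 = 116671/39 ≈ 2991.6)
E(h, g) - J = 1074 - 1*116671/39 = 1074 - 116671/39 = -74785/39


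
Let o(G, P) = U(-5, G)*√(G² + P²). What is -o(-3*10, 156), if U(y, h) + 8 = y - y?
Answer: 48*√701 ≈ 1270.9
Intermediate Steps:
U(y, h) = -8 (U(y, h) = -8 + (y - y) = -8 + 0 = -8)
o(G, P) = -8*√(G² + P²)
-o(-3*10, 156) = -(-8)*√((-3*10)² + 156²) = -(-8)*√((-30)² + 24336) = -(-8)*√(900 + 24336) = -(-8)*√25236 = -(-8)*6*√701 = -(-48)*√701 = 48*√701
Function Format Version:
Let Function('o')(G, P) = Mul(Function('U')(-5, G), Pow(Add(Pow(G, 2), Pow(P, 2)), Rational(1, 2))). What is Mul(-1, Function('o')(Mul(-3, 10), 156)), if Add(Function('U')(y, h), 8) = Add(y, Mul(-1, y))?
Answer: Mul(48, Pow(701, Rational(1, 2))) ≈ 1270.9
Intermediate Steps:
Function('U')(y, h) = -8 (Function('U')(y, h) = Add(-8, Add(y, Mul(-1, y))) = Add(-8, 0) = -8)
Function('o')(G, P) = Mul(-8, Pow(Add(Pow(G, 2), Pow(P, 2)), Rational(1, 2)))
Mul(-1, Function('o')(Mul(-3, 10), 156)) = Mul(-1, Mul(-8, Pow(Add(Pow(Mul(-3, 10), 2), Pow(156, 2)), Rational(1, 2)))) = Mul(-1, Mul(-8, Pow(Add(Pow(-30, 2), 24336), Rational(1, 2)))) = Mul(-1, Mul(-8, Pow(Add(900, 24336), Rational(1, 2)))) = Mul(-1, Mul(-8, Pow(25236, Rational(1, 2)))) = Mul(-1, Mul(-8, Mul(6, Pow(701, Rational(1, 2))))) = Mul(-1, Mul(-48, Pow(701, Rational(1, 2)))) = Mul(48, Pow(701, Rational(1, 2)))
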